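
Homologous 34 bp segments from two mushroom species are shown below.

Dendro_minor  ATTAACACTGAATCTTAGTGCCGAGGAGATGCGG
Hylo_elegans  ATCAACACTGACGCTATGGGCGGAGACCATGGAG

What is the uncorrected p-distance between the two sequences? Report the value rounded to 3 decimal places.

0.353

Differing sites — 3:T/C; 12:A/C; 13:T/G; 16:T/A; 17:A/T; 19:T/G; 22:C/G; 26:G/A; 27:A/C; 28:G/C; 32:C/G; 33:G/A.
There are 12 differences over 34 sites, so p = 12/34 = 0.353.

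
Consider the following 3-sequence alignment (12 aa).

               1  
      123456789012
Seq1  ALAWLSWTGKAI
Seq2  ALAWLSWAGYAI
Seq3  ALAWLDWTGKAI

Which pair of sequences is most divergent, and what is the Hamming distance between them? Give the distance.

3

Pairwise Hamming distances:
  Seq1 vs Seq2: 2
  Seq1 vs Seq3: 1
  Seq2 vs Seq3: 3
The largest is 3, between Seq2 and Seq3.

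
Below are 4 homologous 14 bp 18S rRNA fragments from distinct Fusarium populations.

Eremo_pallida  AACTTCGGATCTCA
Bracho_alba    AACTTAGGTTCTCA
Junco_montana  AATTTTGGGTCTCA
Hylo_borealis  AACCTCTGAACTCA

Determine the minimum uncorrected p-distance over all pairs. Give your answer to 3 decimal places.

Pairwise Hamming distances:
  Eremo_pallida vs Bracho_alba: 2
  Eremo_pallida vs Junco_montana: 3
  Eremo_pallida vs Hylo_borealis: 3
  Bracho_alba vs Junco_montana: 3
  Bracho_alba vs Hylo_borealis: 5
  Junco_montana vs Hylo_borealis: 6
The smallest is 2 mismatches, between Eremo_pallida and Bracho_alba; p = 2/14 = 0.143.

0.143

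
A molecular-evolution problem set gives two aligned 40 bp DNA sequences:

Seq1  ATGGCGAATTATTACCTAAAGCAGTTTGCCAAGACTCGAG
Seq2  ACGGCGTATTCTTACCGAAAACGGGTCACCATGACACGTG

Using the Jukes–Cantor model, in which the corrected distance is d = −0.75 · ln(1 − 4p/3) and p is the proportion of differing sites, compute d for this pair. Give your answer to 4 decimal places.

The sequences differ at positions 2 (T/C), 7 (A/T), 11 (A/C), 17 (T/G), 21 (G/A), 23 (A/G), 25 (T/G), 27 (T/C), 28 (G/A), 32 (A/T), 36 (T/A), 39 (A/T).
p = 12/40 = 0.300000.
d = −0.75 · ln(1 − (4/3)·0.300000) = −0.75 · ln(0.600000) = −0.75 · (-0.510826) = 0.3831.

0.3831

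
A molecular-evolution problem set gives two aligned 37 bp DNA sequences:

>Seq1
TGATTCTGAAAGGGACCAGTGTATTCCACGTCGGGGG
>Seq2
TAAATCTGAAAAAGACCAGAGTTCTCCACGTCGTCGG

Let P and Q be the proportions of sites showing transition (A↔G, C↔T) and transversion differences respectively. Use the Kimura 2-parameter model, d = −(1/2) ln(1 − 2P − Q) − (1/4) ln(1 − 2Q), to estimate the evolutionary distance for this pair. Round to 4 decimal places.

Differing sites — 2:G/A (Ti); 4:T/A (Tv); 12:G/A (Ti); 13:G/A (Ti); 20:T/A (Tv); 23:A/T (Tv); 24:T/C (Ti); 34:G/T (Tv); 35:G/C (Tv).
Of the 9 differences, 4 transitions and 5 transversions over 37 sites: P = 4/37 = 0.108108, Q = 5/37 = 0.135135.
d = −0.5·ln(0.648649) − 0.25·ln(0.729730) = −0.5·(-0.432864) − 0.25·(-0.315081) = 0.2952.

0.2952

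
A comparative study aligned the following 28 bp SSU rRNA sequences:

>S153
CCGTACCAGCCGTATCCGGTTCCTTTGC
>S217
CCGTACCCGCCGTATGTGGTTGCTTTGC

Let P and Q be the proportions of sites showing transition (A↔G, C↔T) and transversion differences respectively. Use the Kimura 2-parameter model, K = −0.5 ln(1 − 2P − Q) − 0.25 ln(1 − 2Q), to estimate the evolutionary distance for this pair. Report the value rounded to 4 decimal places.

The sequences differ at positions 8 (A/C, transversion), 16 (C/G, transversion), 17 (C/T, transition), 22 (C/G, transversion).
Of the 4 differences, 1 transition and 3 transversions over 28 sites: P = 1/28 = 0.035714, Q = 3/28 = 0.107143.
d = −0.5·ln(0.821429) − 0.25·ln(0.785714) = −0.5·(-0.196710) − 0.25·(-0.241162) = 0.1586.

0.1586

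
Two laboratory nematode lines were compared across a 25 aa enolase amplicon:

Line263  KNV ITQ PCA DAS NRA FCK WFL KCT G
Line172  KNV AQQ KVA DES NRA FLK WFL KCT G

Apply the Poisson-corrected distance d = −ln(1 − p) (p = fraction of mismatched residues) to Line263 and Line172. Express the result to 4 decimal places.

0.2744

Differing sites — 4:I/A; 5:T/Q; 7:P/K; 8:C/V; 11:A/E; 17:C/L.
p = 6/25 = 0.240000.
d = −ln(1 − 0.240000) = −ln(0.760000) = 0.2744.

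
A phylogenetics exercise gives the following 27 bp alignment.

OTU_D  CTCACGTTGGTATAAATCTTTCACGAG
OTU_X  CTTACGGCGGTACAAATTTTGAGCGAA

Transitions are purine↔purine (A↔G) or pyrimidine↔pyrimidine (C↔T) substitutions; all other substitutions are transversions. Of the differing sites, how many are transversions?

Differing sites — 3:C/T (Ti); 7:T/G (Tv); 8:T/C (Ti); 13:T/C (Ti); 18:C/T (Ti); 21:T/G (Tv); 22:C/A (Tv); 23:A/G (Ti); 27:G/A (Ti).
Of the 9 differences, 6 transitions and 3 transversions, so the answer is 3.

3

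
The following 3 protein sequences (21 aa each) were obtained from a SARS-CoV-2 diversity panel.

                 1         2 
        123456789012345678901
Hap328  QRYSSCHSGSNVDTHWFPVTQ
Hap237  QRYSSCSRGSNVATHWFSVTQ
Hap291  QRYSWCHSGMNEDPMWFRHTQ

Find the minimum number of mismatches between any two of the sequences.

4

Pairwise Hamming distances:
  Hap328 vs Hap237: 4
  Hap328 vs Hap291: 7
  Hap237 vs Hap291: 10
The smallest is 4, between Hap328 and Hap237.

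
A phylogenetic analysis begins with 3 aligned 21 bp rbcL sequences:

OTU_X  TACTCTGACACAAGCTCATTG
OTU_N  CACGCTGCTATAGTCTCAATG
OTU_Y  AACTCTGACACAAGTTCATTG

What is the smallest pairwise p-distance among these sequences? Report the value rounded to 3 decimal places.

Pairwise Hamming distances:
  OTU_X vs OTU_N: 8
  OTU_X vs OTU_Y: 2
  OTU_N vs OTU_Y: 9
The smallest is 2 mismatches, between OTU_X and OTU_Y; p = 2/21 = 0.095.

0.095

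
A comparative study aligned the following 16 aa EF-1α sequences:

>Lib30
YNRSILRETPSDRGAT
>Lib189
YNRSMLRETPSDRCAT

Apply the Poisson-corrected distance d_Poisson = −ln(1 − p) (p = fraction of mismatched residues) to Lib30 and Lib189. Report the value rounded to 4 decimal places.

0.1335

Mismatches occur at site 5 (I→M), site 14 (G→C).
p = 2/16 = 0.125000.
d = −ln(1 − 0.125000) = −ln(0.875000) = 0.1335.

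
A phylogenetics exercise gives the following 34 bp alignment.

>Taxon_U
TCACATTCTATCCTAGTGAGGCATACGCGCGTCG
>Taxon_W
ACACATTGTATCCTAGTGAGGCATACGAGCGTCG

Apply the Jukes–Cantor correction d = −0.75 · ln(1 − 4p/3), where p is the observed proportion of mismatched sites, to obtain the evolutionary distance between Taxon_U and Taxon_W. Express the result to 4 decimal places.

Differing sites — 1:T/A; 8:C/G; 28:C/A.
p = 3/34 = 0.088235.
d = −0.75 · ln(1 − (4/3)·0.088235) = −0.75 · ln(0.882353) = −0.75 · (-0.125163) = 0.0939.

0.0939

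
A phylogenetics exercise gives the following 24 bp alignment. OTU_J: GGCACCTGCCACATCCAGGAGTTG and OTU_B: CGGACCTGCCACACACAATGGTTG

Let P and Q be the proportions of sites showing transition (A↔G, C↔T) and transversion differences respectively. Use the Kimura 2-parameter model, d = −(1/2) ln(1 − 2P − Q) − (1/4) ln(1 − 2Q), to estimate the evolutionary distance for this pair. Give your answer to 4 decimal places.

Mismatches occur at site 1 (G→C, transversion), site 3 (C→G, transversion), site 14 (T→C, transition), site 15 (C→A, transversion), site 18 (G→A, transition), site 19 (G→T, transversion), site 20 (A→G, transition).
Of the 7 differences, 3 transitions and 4 transversions over 24 sites: P = 3/24 = 0.125000, Q = 4/24 = 0.166667.
d = −0.5·ln(0.583333) − 0.25·ln(0.666666) = −0.5·(-0.538997) − 0.25·(-0.405466) = 0.3709.

0.3709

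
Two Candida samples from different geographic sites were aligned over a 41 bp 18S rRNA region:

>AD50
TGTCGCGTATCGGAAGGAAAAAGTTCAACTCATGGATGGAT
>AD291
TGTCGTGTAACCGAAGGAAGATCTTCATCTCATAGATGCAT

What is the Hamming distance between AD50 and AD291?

9

The sequences differ at positions 6 (C/T), 10 (T/A), 12 (G/C), 20 (A/G), 22 (A/T), 23 (G/C), 28 (A/T), 34 (G/A), 39 (G/C).
That gives 9 mismatches out of 41 aligned sites, so the Hamming distance is 9.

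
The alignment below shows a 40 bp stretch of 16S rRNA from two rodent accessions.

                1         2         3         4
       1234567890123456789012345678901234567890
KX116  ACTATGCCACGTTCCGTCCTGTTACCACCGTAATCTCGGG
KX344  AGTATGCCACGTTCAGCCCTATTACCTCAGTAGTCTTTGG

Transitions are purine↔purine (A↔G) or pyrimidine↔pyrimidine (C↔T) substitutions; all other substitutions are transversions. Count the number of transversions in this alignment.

Mismatches occur at site 2 (C→G, transversion), site 15 (C→A, transversion), site 17 (T→C, transition), site 21 (G→A, transition), site 27 (A→T, transversion), site 29 (C→A, transversion), site 33 (A→G, transition), site 37 (C→T, transition), site 38 (G→T, transversion).
Of the 9 differences, 4 transitions and 5 transversions, so the answer is 5.

5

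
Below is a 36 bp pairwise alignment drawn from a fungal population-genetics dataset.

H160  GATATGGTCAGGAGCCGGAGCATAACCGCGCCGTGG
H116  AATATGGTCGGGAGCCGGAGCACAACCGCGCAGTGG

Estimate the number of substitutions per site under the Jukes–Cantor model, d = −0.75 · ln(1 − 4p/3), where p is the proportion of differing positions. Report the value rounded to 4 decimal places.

The sequences differ at positions 1 (G/A), 10 (A/G), 23 (T/C), 32 (C/A).
p = 4/36 = 0.111111.
d = −0.75 · ln(1 − (4/3)·0.111111) = −0.75 · ln(0.851852) = −0.75 · (-0.160342) = 0.1203.

0.1203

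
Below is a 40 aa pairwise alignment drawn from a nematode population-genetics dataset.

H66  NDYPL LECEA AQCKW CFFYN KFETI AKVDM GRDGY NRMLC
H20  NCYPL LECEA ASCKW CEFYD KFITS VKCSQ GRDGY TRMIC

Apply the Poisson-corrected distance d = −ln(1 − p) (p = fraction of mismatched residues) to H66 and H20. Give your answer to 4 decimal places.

Mismatches occur at site 2 (D↔C), site 12 (Q↔S), site 17 (F↔E), site 20 (N↔D), site 23 (E↔I), site 25 (I↔S), site 26 (A↔V), site 28 (V↔C), site 29 (D↔S), site 30 (M↔Q), site 36 (N↔T), site 39 (L↔I).
p = 12/40 = 0.300000.
d = −ln(1 − 0.300000) = −ln(0.700000) = 0.3567.

0.3567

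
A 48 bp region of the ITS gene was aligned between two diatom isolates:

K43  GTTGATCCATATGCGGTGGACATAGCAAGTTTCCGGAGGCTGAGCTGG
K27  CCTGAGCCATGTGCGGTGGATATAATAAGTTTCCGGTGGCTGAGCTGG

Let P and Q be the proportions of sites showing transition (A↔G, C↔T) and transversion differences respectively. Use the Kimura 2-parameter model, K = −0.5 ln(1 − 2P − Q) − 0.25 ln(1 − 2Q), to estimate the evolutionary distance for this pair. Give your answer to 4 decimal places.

The sequences differ at positions 1 (G/C, transversion), 2 (T/C, transition), 6 (T/G, transversion), 11 (A/G, transition), 21 (C/T, transition), 25 (G/A, transition), 26 (C/T, transition), 37 (A/T, transversion).
Of the 8 differences, 5 transitions and 3 transversions over 48 sites: P = 5/48 = 0.104167, Q = 3/48 = 0.062500.
d = −0.5·ln(0.729166) − 0.25·ln(0.875000) = −0.5·(-0.315854) − 0.25·(-0.133531) = 0.1913.

0.1913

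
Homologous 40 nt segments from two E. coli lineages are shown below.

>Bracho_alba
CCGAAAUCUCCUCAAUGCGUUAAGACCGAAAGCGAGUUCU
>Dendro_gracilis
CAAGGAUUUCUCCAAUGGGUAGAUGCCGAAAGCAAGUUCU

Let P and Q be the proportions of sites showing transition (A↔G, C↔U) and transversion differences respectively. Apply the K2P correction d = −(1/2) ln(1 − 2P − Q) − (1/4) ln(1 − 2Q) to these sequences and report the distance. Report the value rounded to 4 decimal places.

Mismatches occur at site 2 (C→A, transversion), site 3 (G→A, transition), site 4 (A→G, transition), site 5 (A→G, transition), site 8 (C→U, transition), site 11 (C→U, transition), site 12 (U→C, transition), site 18 (C→G, transversion), site 21 (U→A, transversion), site 22 (A→G, transition), site 24 (G→U, transversion), site 25 (A→G, transition), site 34 (G→A, transition).
Of the 13 differences, 9 transitions and 4 transversions over 40 sites: P = 9/40 = 0.225000, Q = 4/40 = 0.100000.
d = −0.5·ln(0.450000) − 0.25·ln(0.800000) = −0.5·(-0.798508) − 0.25·(-0.223144) = 0.4550.

0.4550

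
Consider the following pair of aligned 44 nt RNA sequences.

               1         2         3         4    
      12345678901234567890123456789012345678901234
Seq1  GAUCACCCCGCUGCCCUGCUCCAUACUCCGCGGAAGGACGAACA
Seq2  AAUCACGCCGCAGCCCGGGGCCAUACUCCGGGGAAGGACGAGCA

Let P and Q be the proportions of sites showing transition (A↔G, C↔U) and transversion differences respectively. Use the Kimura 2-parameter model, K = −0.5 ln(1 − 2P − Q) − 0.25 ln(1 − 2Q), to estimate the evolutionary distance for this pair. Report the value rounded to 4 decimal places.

Mismatches occur at site 1 (G/A, transition), site 7 (C/G, transversion), site 12 (U/A, transversion), site 17 (U/G, transversion), site 19 (C/G, transversion), site 20 (U/G, transversion), site 31 (C/G, transversion), site 42 (A/G, transition).
Of the 8 differences, 2 transitions and 6 transversions over 44 sites: P = 2/44 = 0.045455, Q = 6/44 = 0.136364.
d = −0.5·ln(0.772726) − 0.25·ln(0.727272) = −0.5·(-0.257831) − 0.25·(-0.318455) = 0.2085.

0.2085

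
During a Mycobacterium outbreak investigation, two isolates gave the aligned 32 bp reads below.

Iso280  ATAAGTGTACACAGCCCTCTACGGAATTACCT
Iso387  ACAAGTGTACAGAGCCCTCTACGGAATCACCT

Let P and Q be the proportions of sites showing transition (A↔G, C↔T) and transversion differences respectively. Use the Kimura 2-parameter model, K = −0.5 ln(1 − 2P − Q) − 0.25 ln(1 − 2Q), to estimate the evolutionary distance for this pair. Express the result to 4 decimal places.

The sequences differ at positions 2 (T/C, transition), 12 (C/G, transversion), 28 (T/C, transition).
Of the 3 differences, 2 transitions and 1 transversion over 32 sites: P = 2/32 = 0.062500, Q = 1/32 = 0.031250.
d = −0.5·ln(0.843750) − 0.25·ln(0.937500) = −0.5·(-0.169899) − 0.25·(-0.064539) = 0.1011.

0.1011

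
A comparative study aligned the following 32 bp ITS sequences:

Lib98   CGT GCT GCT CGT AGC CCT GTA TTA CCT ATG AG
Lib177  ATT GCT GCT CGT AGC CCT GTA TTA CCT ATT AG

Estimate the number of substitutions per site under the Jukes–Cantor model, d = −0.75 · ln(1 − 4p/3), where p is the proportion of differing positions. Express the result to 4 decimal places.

0.1001

Differing sites — 1:C/A; 2:G/T; 30:G/T.
p = 3/32 = 0.093750.
d = −0.75 · ln(1 − (4/3)·0.093750) = −0.75 · ln(0.875000) = −0.75 · (-0.133531) = 0.1001.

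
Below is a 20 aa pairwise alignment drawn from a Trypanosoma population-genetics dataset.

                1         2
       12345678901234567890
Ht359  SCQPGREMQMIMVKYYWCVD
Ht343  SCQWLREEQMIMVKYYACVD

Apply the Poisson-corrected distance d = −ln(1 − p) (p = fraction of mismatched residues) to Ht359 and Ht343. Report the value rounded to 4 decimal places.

Mismatches occur at site 4 (P/W), site 5 (G/L), site 8 (M/E), site 17 (W/A).
p = 4/20 = 0.200000.
d = −ln(1 − 0.200000) = −ln(0.800000) = 0.2231.

0.2231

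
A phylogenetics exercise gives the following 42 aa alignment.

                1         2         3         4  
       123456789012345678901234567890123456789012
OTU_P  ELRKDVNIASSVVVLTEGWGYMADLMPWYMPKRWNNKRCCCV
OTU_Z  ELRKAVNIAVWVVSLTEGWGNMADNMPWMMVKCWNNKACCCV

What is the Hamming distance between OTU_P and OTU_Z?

10

Mismatches occur at site 5 (D→A), site 10 (S→V), site 11 (S→W), site 14 (V→S), site 21 (Y→N), site 25 (L→N), site 29 (Y→M), site 31 (P→V), site 33 (R→C), site 38 (R→A).
That gives 10 mismatches out of 42 aligned sites, so the Hamming distance is 10.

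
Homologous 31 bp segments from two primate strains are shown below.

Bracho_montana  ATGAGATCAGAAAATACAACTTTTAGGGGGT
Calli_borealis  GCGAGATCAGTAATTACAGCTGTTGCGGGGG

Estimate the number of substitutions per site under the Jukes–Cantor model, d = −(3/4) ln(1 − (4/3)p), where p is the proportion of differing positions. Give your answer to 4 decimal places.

0.3672

Mismatches occur at site 1 (A↔G), site 2 (T↔C), site 11 (A↔T), site 14 (A↔T), site 19 (A↔G), site 22 (T↔G), site 25 (A↔G), site 26 (G↔C), site 31 (T↔G).
p = 9/31 = 0.290323.
d = −0.75 · ln(1 − (4/3)·0.290323) = −0.75 · ln(0.612903) = −0.75 · (-0.489549) = 0.3672.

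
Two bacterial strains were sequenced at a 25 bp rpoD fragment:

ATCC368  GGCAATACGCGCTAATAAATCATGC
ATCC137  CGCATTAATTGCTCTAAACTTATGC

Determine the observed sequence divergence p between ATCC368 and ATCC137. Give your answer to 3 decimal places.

0.400

Differing sites — 1:G/C; 5:A/T; 8:C/A; 9:G/T; 10:C/T; 14:A/C; 15:A/T; 16:T/A; 19:A/C; 21:C/T.
There are 10 differences over 25 sites, so p = 10/25 = 0.400.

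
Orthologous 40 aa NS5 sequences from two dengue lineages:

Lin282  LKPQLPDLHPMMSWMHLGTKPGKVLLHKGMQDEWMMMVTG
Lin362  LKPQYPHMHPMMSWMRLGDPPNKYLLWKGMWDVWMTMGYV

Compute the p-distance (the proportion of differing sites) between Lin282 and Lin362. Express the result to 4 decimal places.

0.3750

Mismatches occur at site 5 (L↔Y), site 7 (D↔H), site 8 (L↔M), site 16 (H↔R), site 19 (T↔D), site 20 (K↔P), site 22 (G↔N), site 24 (V↔Y), site 27 (H↔W), site 31 (Q↔W), site 33 (E↔V), site 36 (M↔T), site 38 (V↔G), site 39 (T↔Y), site 40 (G↔V).
There are 15 differences over 40 sites, so p = 15/40 = 0.3750.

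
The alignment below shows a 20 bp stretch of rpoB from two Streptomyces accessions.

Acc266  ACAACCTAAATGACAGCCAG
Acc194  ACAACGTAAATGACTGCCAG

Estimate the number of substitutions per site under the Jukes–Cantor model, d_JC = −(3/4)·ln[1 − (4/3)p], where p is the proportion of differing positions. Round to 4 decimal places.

Mismatches occur at site 6 (C→G), site 15 (A→T).
p = 2/20 = 0.100000.
d = −0.75 · ln(1 − (4/3)·0.100000) = −0.75 · ln(0.866667) = −0.75 · (-0.143100) = 0.1073.

0.1073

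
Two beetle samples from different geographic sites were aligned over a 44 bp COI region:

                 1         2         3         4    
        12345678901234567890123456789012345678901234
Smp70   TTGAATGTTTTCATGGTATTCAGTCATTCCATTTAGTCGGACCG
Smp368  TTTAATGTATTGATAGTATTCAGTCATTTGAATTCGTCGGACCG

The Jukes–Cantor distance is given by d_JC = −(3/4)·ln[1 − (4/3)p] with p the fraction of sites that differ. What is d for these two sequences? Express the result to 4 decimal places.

0.2082

The sequences differ at positions 3 (G/T), 9 (T/A), 12 (C/G), 15 (G/A), 29 (C/T), 30 (C/G), 32 (T/A), 35 (A/C).
p = 8/44 = 0.181818.
d = −0.75 · ln(1 − (4/3)·0.181818) = −0.75 · ln(0.757576) = −0.75 · (-0.277631) = 0.2082.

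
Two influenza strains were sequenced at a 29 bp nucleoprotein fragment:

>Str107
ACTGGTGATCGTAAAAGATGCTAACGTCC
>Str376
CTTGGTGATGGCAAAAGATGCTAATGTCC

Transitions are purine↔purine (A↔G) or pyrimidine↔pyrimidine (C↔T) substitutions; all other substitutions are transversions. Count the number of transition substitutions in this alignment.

3

The sequences differ at positions 1 (A/C, transversion), 2 (C/T, transition), 10 (C/G, transversion), 12 (T/C, transition), 25 (C/T, transition).
Of the 5 differences, 3 transitions and 2 transversions, so the answer is 3.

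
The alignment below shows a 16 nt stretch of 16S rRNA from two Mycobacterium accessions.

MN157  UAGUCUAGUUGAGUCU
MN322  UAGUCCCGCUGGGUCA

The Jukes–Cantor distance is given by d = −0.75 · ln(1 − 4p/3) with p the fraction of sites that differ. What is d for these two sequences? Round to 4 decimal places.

Mismatches occur at site 6 (U↔C), site 7 (A↔C), site 9 (U↔C), site 12 (A↔G), site 16 (U↔A).
p = 5/16 = 0.312500.
d = −0.75 · ln(1 − (4/3)·0.312500) = −0.75 · ln(0.583333) = −0.75 · (-0.538997) = 0.4042.

0.4042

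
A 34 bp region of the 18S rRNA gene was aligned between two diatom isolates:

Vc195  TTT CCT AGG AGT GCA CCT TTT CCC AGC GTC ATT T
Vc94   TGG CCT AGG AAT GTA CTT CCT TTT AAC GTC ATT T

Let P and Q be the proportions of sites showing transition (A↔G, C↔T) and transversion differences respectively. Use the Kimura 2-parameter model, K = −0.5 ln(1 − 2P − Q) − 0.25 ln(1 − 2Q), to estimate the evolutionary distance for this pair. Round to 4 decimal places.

0.4749

Differing sites — 2:T/G (Tv); 3:T/G (Tv); 11:G/A (Ti); 14:C/T (Ti); 17:C/T (Ti); 19:T/C (Ti); 20:T/C (Ti); 22:C/T (Ti); 23:C/T (Ti); 24:C/T (Ti); 26:G/A (Ti).
Of the 11 differences, 9 transitions and 2 transversions over 34 sites: P = 9/34 = 0.264706, Q = 2/34 = 0.058824.
d = −0.5·ln(0.411764) − 0.25·ln(0.882352) = −0.5·(-0.887305) − 0.25·(-0.125164) = 0.4749.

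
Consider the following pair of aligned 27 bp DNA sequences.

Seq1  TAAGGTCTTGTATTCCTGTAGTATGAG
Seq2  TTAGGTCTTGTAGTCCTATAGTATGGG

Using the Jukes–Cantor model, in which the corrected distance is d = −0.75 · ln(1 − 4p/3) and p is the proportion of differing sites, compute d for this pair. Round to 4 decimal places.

0.1650

Mismatches occur at site 2 (A/T), site 13 (T/G), site 18 (G/A), site 26 (A/G).
p = 4/27 = 0.148148.
d = −0.75 · ln(1 − (4/3)·0.148148) = −0.75 · ln(0.802469) = −0.75 · (-0.220062) = 0.1650.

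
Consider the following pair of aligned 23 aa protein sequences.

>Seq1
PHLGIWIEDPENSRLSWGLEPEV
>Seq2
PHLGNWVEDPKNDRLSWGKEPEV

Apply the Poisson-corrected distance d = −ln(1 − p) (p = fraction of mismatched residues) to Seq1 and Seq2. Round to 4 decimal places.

The sequences differ at positions 5 (I/N), 7 (I/V), 11 (E/K), 13 (S/D), 19 (L/K).
p = 5/23 = 0.217391.
d = −ln(1 − 0.217391) = −ln(0.782609) = 0.2451.

0.2451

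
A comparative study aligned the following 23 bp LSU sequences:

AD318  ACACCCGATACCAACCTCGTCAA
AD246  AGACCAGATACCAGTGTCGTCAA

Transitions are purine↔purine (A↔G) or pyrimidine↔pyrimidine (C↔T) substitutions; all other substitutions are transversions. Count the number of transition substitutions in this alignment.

Mismatches occur at site 2 (C→G, transversion), site 6 (C→A, transversion), site 14 (A→G, transition), site 15 (C→T, transition), site 16 (C→G, transversion).
Of the 5 differences, 2 transitions and 3 transversions, so the answer is 2.

2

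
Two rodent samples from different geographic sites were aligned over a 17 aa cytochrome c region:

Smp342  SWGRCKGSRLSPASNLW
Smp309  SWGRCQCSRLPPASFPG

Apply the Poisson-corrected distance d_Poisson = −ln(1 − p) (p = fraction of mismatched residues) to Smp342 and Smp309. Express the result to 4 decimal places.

Mismatches occur at site 6 (K↔Q), site 7 (G↔C), site 11 (S↔P), site 15 (N↔F), site 16 (L↔P), site 17 (W↔G).
p = 6/17 = 0.352941.
d = −ln(1 − 0.352941) = −ln(0.647059) = 0.4353.

0.4353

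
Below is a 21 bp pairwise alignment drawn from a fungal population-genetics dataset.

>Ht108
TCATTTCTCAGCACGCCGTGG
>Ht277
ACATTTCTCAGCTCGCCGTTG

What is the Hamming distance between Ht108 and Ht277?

3

Differing sites — 1:T/A; 13:A/T; 20:G/T.
That gives 3 mismatches out of 21 aligned sites, so the Hamming distance is 3.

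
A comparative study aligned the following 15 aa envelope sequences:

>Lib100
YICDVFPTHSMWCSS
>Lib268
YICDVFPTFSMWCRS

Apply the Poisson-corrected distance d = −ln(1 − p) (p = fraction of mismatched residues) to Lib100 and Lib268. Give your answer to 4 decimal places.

The sequences differ at positions 9 (H/F), 14 (S/R).
p = 2/15 = 0.133333.
d = −ln(1 − 0.133333) = −ln(0.866667) = 0.1431.

0.1431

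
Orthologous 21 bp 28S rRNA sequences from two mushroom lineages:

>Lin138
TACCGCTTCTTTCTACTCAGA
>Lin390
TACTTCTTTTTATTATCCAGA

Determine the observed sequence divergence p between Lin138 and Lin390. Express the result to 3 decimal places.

0.333

The sequences differ at positions 4 (C/T), 5 (G/T), 9 (C/T), 12 (T/A), 13 (C/T), 16 (C/T), 17 (T/C).
There are 7 differences over 21 sites, so p = 7/21 = 0.333.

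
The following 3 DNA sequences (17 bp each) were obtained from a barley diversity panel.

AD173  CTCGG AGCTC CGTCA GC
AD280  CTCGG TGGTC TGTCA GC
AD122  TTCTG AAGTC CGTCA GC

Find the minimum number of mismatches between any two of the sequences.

3

Pairwise Hamming distances:
  AD173 vs AD280: 3
  AD173 vs AD122: 4
  AD280 vs AD122: 5
The smallest is 3, between AD173 and AD280.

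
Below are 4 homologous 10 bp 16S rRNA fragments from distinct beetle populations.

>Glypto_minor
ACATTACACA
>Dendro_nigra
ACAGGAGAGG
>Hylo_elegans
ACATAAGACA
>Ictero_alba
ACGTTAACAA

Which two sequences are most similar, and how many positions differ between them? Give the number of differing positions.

Pairwise Hamming distances:
  Glypto_minor vs Dendro_nigra: 5
  Glypto_minor vs Hylo_elegans: 2
  Glypto_minor vs Ictero_alba: 4
  Dendro_nigra vs Hylo_elegans: 4
  Dendro_nigra vs Ictero_alba: 7
  Hylo_elegans vs Ictero_alba: 5
The smallest is 2, between Glypto_minor and Hylo_elegans.

2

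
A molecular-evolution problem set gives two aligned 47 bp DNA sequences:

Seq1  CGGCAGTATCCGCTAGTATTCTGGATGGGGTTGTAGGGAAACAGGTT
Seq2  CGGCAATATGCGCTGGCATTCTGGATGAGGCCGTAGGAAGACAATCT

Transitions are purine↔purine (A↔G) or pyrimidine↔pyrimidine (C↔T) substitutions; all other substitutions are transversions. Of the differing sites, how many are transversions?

The sequences differ at positions 6 (G/A, transition), 10 (C/G, transversion), 15 (A/G, transition), 17 (T/C, transition), 28 (G/A, transition), 31 (T/C, transition), 32 (T/C, transition), 38 (G/A, transition), 40 (A/G, transition), 44 (G/A, transition), 45 (G/T, transversion), 46 (T/C, transition).
Of the 12 differences, 10 transitions and 2 transversions, so the answer is 2.

2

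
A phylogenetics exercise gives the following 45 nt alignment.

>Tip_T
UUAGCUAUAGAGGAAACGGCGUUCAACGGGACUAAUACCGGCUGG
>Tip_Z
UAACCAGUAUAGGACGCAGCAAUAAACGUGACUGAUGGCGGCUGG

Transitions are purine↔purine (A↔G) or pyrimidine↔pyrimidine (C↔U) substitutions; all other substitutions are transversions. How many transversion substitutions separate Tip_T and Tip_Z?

Mismatches occur at site 2 (U/A, transversion), site 4 (G/C, transversion), site 6 (U/A, transversion), site 7 (A/G, transition), site 10 (G/U, transversion), site 15 (A/C, transversion), site 16 (A/G, transition), site 18 (G/A, transition), site 21 (G/A, transition), site 22 (U/A, transversion), site 24 (C/A, transversion), site 29 (G/U, transversion), site 34 (A/G, transition), site 37 (A/G, transition), site 38 (C/G, transversion).
Of the 15 differences, 6 transitions and 9 transversions, so the answer is 9.

9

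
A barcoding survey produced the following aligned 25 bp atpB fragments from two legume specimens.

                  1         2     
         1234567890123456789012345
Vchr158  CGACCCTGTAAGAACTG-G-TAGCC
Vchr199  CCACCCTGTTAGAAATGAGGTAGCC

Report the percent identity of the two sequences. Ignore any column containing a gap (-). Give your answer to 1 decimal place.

87.0%

Excluding the 2 gap columns leaves 23 comparable sites.
The sequences differ at positions 2 (G/C), 10 (A/T), 15 (C/A).
20 of the 23 comparable sites match, so the percent identity is 20/23 × 100 = 87.0%.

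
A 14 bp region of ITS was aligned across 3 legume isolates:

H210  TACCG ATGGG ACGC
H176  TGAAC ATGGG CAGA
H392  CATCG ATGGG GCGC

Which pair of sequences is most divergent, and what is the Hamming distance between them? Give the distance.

Pairwise Hamming distances:
  H210 vs H176: 7
  H210 vs H392: 3
  H176 vs H392: 8
The largest is 8, between H176 and H392.

8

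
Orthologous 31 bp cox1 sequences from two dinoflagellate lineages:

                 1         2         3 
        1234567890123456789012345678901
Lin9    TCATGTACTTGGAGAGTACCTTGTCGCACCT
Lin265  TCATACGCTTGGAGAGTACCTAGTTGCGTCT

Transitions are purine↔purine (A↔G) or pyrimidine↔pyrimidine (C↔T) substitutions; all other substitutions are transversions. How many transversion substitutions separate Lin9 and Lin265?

1

Mismatches occur at site 5 (G/A, transition), site 6 (T/C, transition), site 7 (A/G, transition), site 22 (T/A, transversion), site 25 (C/T, transition), site 28 (A/G, transition), site 29 (C/T, transition).
Of the 7 differences, 6 transitions and 1 transversion, so the answer is 1.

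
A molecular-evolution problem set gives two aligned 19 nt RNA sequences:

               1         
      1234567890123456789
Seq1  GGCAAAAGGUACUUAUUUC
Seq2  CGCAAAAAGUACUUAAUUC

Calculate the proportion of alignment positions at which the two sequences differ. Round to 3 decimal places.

0.158

The sequences differ at positions 1 (G/C), 8 (G/A), 16 (U/A).
There are 3 differences over 19 sites, so p = 3/19 = 0.158.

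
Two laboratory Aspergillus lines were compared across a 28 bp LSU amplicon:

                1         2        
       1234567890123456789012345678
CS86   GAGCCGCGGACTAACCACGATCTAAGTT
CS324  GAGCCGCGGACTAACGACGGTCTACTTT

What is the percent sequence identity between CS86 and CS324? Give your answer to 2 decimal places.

85.71%

The sequences differ at positions 16 (C/G), 20 (A/G), 25 (A/C), 26 (G/T).
24 of the 28 sites match, so the percent identity is 24/28 × 100 = 85.71%.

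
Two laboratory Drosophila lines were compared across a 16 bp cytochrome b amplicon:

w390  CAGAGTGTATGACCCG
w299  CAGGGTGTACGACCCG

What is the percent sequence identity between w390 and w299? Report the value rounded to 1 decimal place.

The sequences differ at positions 4 (A/G), 10 (T/C).
14 of the 16 sites match, so the percent identity is 14/16 × 100 = 87.5%.

87.5%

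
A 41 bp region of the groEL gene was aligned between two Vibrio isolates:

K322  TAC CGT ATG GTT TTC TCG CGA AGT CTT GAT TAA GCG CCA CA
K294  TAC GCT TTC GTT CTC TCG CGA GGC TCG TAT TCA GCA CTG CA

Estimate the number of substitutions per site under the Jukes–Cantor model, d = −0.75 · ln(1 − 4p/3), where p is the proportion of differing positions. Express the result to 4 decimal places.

0.5018

The sequences differ at positions 4 (C/G), 5 (G/C), 7 (A/T), 9 (G/C), 13 (T/C), 22 (A/G), 24 (T/C), 25 (C/T), 26 (T/C), 27 (T/G), 28 (G/T), 32 (A/C), 36 (G/A), 38 (C/T), 39 (A/G).
p = 15/41 = 0.365854.
d = −0.75 · ln(1 − (4/3)·0.365854) = −0.75 · ln(0.512195) = −0.75 · (-0.669050) = 0.5018.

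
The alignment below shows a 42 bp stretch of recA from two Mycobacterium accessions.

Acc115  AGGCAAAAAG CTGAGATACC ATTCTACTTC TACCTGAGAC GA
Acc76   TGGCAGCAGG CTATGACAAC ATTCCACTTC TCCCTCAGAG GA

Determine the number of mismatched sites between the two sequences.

Differing sites — 1:A/T; 6:A/G; 7:A/C; 9:A/G; 13:G/A; 14:A/T; 17:T/C; 19:C/A; 25:T/C; 32:A/C; 36:G/C; 40:C/G.
That gives 12 mismatches out of 42 aligned sites, so the Hamming distance is 12.

12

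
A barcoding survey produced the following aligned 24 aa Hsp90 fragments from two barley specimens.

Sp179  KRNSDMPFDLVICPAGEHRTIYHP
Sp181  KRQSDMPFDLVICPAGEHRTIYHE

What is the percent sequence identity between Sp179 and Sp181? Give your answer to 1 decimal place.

Differing sites — 3:N/Q; 24:P/E.
22 of the 24 sites match, so the percent identity is 22/24 × 100 = 91.7%.

91.7%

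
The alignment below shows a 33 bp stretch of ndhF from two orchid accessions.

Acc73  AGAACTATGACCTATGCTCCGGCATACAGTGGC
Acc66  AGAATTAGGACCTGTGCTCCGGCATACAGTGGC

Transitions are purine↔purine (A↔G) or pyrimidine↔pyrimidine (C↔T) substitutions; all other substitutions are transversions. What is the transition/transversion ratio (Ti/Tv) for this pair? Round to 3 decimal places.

2.000

The sequences differ at positions 5 (C/T, transition), 8 (T/G, transversion), 14 (A/G, transition).
Of the 3 differences, 2 transitions and 1 transversion, so Ti/Tv = 2/1 = 2.000.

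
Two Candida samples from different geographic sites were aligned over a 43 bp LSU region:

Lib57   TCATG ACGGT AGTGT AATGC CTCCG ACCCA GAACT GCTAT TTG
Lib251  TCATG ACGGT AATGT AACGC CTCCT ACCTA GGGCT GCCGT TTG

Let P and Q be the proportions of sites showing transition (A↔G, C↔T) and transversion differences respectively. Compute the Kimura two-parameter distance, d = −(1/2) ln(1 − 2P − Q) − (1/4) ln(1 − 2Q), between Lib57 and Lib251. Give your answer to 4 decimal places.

Mismatches occur at site 12 (G→A, transition), site 18 (T→C, transition), site 25 (G→T, transversion), site 29 (C→T, transition), site 32 (A→G, transition), site 33 (A→G, transition), site 38 (T→C, transition), site 39 (A→G, transition).
Of the 8 differences, 7 transitions and 1 transversion over 43 sites: P = 7/43 = 0.162791, Q = 1/43 = 0.023256.
d = −0.5·ln(0.651162) − 0.25·ln(0.953488) = −0.5·(-0.428997) − 0.25·(-0.047628) = 0.2264.

0.2264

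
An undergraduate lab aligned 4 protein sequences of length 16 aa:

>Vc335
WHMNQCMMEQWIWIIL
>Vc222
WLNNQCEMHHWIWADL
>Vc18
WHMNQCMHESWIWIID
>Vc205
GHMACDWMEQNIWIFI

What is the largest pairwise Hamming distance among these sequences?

13

Pairwise Hamming distances:
  Vc335 vs Vc222: 7
  Vc335 vs Vc18: 3
  Vc335 vs Vc205: 8
  Vc222 vs Vc18: 9
  Vc222 vs Vc205: 13
  Vc18 vs Vc205: 10
The largest is 13, between Vc222 and Vc205.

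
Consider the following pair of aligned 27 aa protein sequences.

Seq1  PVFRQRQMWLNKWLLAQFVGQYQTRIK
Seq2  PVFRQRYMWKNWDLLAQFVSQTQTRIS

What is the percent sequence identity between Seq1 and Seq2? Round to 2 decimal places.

The sequences differ at positions 7 (Q/Y), 10 (L/K), 12 (K/W), 13 (W/D), 20 (G/S), 22 (Y/T), 27 (K/S).
20 of the 27 sites match, so the percent identity is 20/27 × 100 = 74.07%.

74.07%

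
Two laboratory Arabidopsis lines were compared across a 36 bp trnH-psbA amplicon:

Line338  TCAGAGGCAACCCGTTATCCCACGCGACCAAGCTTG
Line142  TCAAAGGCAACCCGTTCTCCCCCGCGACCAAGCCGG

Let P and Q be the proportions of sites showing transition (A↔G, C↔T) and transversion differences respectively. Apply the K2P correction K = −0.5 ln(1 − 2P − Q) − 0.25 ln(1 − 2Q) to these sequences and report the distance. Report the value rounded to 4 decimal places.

0.1537

The sequences differ at positions 4 (G/A, transition), 17 (A/C, transversion), 22 (A/C, transversion), 34 (T/C, transition), 35 (T/G, transversion).
Of the 5 differences, 2 transitions and 3 transversions over 36 sites: P = 2/36 = 0.055556, Q = 3/36 = 0.083333.
d = −0.5·ln(0.805555) − 0.25·ln(0.833334) = −0.5·(-0.216224) − 0.25·(-0.182321) = 0.1537.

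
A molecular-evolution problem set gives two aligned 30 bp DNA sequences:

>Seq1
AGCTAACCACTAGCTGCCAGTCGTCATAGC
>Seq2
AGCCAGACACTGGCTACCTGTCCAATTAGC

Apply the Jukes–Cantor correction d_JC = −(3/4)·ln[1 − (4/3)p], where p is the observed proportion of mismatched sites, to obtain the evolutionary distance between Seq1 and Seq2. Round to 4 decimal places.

0.4408

The sequences differ at positions 4 (T/C), 6 (A/G), 7 (C/A), 12 (A/G), 16 (G/A), 19 (A/T), 23 (G/C), 24 (T/A), 25 (C/A), 26 (A/T).
p = 10/30 = 0.333333.
d = −0.75 · ln(1 − (4/3)·0.333333) = −0.75 · ln(0.555556) = −0.75 · (-0.587786) = 0.4408.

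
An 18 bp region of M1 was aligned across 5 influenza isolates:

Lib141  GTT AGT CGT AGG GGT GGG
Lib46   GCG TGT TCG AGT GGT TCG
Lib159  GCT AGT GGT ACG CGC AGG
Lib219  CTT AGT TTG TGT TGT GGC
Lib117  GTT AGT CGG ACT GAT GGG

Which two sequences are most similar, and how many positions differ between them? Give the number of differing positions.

4

Pairwise Hamming distances:
  Lib141 vs Lib46: 9
  Lib141 vs Lib159: 6
  Lib141 vs Lib219: 8
  Lib141 vs Lib117: 4
  Lib46 vs Lib159: 11
  Lib46 vs Lib219: 10
  Lib46 vs Lib117: 9
  Lib159 vs Lib219: 12
  Lib159 vs Lib117: 8
  Lib219 vs Lib117: 8
The smallest is 4, between Lib141 and Lib117.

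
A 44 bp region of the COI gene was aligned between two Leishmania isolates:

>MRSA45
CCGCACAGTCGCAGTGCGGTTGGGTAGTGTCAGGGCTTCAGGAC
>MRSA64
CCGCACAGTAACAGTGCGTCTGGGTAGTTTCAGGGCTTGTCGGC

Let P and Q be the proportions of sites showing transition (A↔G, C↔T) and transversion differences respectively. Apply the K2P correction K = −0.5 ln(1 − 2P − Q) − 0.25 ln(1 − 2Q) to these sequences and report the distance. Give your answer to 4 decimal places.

Mismatches occur at site 10 (C/A, transversion), site 11 (G/A, transition), site 19 (G/T, transversion), site 20 (T/C, transition), site 29 (G/T, transversion), site 39 (C/G, transversion), site 40 (A/T, transversion), site 41 (G/C, transversion), site 43 (A/G, transition).
Of the 9 differences, 3 transitions and 6 transversions over 44 sites: P = 3/44 = 0.068182, Q = 6/44 = 0.136364.
d = −0.5·ln(0.727272) − 0.25·ln(0.727272) = −0.5·(-0.318455) − 0.25·(-0.318455) = 0.2388.

0.2388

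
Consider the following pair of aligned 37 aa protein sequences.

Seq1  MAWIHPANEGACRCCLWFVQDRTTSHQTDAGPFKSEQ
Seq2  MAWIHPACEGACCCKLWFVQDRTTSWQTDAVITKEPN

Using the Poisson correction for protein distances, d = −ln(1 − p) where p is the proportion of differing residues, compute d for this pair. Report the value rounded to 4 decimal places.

0.3151

Differing sites — 8:N/C; 13:R/C; 15:C/K; 26:H/W; 31:G/V; 32:P/I; 33:F/T; 35:S/E; 36:E/P; 37:Q/N.
p = 10/37 = 0.270270.
d = −ln(1 − 0.270270) = −ln(0.729730) = 0.3151.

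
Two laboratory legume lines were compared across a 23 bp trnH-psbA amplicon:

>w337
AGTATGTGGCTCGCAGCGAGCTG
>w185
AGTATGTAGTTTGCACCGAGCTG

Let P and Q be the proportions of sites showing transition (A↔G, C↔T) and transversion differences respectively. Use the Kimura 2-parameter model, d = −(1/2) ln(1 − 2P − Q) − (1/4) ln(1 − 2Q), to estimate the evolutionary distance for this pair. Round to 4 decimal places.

0.2042

The sequences differ at positions 8 (G/A, transition), 10 (C/T, transition), 12 (C/T, transition), 16 (G/C, transversion).
Of the 4 differences, 3 transitions and 1 transversion over 23 sites: P = 3/23 = 0.130435, Q = 1/23 = 0.043478.
d = −0.5·ln(0.695652) − 0.25·ln(0.913044) = −0.5·(-0.362906) − 0.25·(-0.090971) = 0.2042.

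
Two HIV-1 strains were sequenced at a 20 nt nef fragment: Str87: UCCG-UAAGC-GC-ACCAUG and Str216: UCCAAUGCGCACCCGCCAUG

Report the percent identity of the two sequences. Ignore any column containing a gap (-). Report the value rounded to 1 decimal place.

Excluding the 3 gap columns leaves 17 comparable sites.
Mismatches occur at site 4 (G↔A), site 7 (A↔G), site 8 (A↔C), site 12 (G↔C), site 15 (A↔G).
12 of the 17 comparable sites match, so the percent identity is 12/17 × 100 = 70.6%.

70.6%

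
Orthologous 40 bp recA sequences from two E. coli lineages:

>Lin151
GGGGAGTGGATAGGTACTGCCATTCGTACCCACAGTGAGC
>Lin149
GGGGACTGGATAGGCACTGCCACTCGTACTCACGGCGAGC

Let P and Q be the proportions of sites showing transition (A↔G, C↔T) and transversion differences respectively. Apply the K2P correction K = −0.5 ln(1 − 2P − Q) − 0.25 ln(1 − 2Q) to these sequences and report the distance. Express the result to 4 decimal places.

0.1736

The sequences differ at positions 6 (G/C, transversion), 15 (T/C, transition), 23 (T/C, transition), 30 (C/T, transition), 34 (A/G, transition), 36 (T/C, transition).
Of the 6 differences, 5 transitions and 1 transversion over 40 sites: P = 5/40 = 0.125000, Q = 1/40 = 0.025000.
d = −0.5·ln(0.725000) − 0.25·ln(0.950000) = −0.5·(-0.321584) − 0.25·(-0.051293) = 0.1736.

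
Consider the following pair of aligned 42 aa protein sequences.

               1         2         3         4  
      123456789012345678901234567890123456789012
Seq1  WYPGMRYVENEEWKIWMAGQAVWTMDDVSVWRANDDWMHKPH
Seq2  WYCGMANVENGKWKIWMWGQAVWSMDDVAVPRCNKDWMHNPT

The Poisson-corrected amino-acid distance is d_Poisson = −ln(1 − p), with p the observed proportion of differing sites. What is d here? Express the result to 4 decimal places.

0.3704

The sequences differ at positions 3 (P/C), 6 (R/A), 7 (Y/N), 11 (E/G), 12 (E/K), 18 (A/W), 24 (T/S), 29 (S/A), 31 (W/P), 33 (A/C), 35 (D/K), 40 (K/N), 42 (H/T).
p = 13/42 = 0.309524.
d = −ln(1 − 0.309524) = −ln(0.690476) = 0.3704.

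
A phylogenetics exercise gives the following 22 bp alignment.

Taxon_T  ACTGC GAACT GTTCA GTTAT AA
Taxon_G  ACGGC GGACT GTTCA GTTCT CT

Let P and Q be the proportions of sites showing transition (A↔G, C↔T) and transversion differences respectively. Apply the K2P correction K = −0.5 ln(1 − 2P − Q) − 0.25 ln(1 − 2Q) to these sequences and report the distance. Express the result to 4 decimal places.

0.2722

Mismatches occur at site 3 (T↔G, transversion), site 7 (A↔G, transition), site 19 (A↔C, transversion), site 21 (A↔C, transversion), site 22 (A↔T, transversion).
Of the 5 differences, 1 transition and 4 transversions over 22 sites: P = 1/22 = 0.045455, Q = 4/22 = 0.181818.
d = −0.5·ln(0.727272) − 0.25·ln(0.636364) = −0.5·(-0.318455) − 0.25·(-0.451985) = 0.2722.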